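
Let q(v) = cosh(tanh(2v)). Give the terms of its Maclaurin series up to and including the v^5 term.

-14*v^4/3 + 2*v^2 + 1

Compose series: expand the inner function first, then feed it into the outer expansion.
[v^0] = 1;  [v^1] = 0;  [v^2] = 2;  [v^3] = 0;  [v^4] = -14/3;  [v^5] = 0.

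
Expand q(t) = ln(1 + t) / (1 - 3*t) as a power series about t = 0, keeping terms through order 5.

1399*t^5/20 + 93*t^4/4 + 47*t^3/6 + 5*t^2/2 + t

Use 1/(1 - r) = Σ r^k on the denominator, then take the Cauchy product.
[t^0] = 0;  [t^1] = 1;  [t^2] = 5/2;  [t^3] = 47/6;  [t^4] = 93/4;  [t^5] = 1399/20.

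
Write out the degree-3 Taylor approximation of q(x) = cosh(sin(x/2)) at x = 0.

x^2/8 + 1

Plug the Maclaurin series of the inner function into that of the outer and collect terms.
[x^0] = 1;  [x^1] = 0;  [x^2] = 1/8;  [x^3] = 0.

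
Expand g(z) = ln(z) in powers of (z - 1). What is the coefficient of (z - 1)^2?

-1/2

g(1) = 0
g′(1) = 1
g′′(1) = -1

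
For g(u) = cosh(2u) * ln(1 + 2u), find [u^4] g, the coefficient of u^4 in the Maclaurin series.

-8

Write out both Maclaurin series and multiply, keeping only the needed powers.
[u^0] = 0;  [u^1] = 2;  [u^2] = -2;  [u^3] = 20/3;  [u^4] = -8.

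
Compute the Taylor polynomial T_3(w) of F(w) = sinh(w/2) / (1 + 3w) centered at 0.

Take the Cauchy product of the two expansions.
F(0) = 0
F′(0) = 1/2
F′′(0) = -3
F′′′(0) = 217/8
Dividing each by k! gives the coefficients c_0, ..., c_3.

217*w^3/48 - 3*w^2/2 + w/2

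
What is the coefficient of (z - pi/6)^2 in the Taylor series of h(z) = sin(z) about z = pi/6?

-1/4

h(pi/6) = 1/2
h′(pi/6) = sqrt(3)/2
h′′(pi/6) = -1/2
So c_2 = h′′(pi/6)/2! = -1/4.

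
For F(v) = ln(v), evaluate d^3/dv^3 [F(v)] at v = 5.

2/125

Compute the successive derivatives at the expansion point and divide by k!.
The coefficient of (v - 5)^3 in the expansion is 1/375, so F′′′(5) = 3! * (1/375) = 2/125.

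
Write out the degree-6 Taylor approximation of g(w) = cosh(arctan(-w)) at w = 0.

Plug the Maclaurin series of the inner function into that of the outer and collect terms.

29*w^6/144 - 7*w^4/24 + w^2/2 + 1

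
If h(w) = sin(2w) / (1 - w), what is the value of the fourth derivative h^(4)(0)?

Multiply the numerator's expansion by the denominator's geometric series.
From the series, [w^4] h = 2/3; multiply by 4! = 24 to get 16.

16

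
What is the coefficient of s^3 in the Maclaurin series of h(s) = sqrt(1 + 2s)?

1/2

[s^0] = 1;  [s^1] = 1;  [s^2] = -1/2;  [s^3] = 1/2.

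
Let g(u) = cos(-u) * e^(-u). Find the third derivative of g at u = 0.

2

Multiply the two series term by term and collect like powers.
From the series, [u^3] g = 1/3; multiply by 3! = 6 to get 2.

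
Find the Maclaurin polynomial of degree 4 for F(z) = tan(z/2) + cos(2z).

Expand each term separately and add.
F(0) = 1
F′(0) = 1/2
F′′(0) = -4
F′′′(0) = 1/4
F^(4)(0) = 16

2*z^4/3 + z^3/24 - 2*z^2 + z/2 + 1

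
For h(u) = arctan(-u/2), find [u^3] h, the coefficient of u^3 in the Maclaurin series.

1/24

h(0) = 0
h′(0) = -1/2
h′′(0) = 0
h′′′(0) = 1/4
Dividing each by k! gives the coefficients c_0, ..., c_3.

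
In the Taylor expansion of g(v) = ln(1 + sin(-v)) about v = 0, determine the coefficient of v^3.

-1/6

Let u equal the inner series; expand the outer function in u and truncate.
g(0) = 0
g′(0) = -1
g′′(0) = -1
g′′′(0) = -1
So c_3 = g′′′(0)/3! = -1/6.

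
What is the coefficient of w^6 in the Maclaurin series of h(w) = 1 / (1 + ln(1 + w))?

3289/360

Use the geometric series for the reciprocal, then substitute.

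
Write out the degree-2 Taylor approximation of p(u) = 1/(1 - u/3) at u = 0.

u^2/9 + u/3 + 1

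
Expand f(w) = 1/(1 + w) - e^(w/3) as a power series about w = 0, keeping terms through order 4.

Expand each term separately and add.
f(0) = 0
f′(0) = -4/3
f′′(0) = 17/9
f′′′(0) = -163/27
f^(4)(0) = 1943/81

1943*w^4/1944 - 163*w^3/162 + 17*w^2/18 - 4*w/3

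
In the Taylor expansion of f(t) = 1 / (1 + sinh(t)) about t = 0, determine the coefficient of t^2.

1

Write 1/(1+u) = 1 - u + u^2 - u^3 + ... and substitute the series for u.
f(0) = 1
f′(0) = -1
f′′(0) = 2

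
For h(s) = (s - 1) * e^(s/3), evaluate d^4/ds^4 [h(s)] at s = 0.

Multiply each power in the prefactor through the base expansion.
The coefficient of s^4 in the expansion is 11/1944, so h^(4)(0) = 4! * (11/1944) = 11/81.

11/81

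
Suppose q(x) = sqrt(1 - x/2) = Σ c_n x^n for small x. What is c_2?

-1/32

c_2 = q′′(0)/2! = -1/32.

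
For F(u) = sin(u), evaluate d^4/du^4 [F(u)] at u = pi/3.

The coefficient of (u - pi/3)^4 in the expansion is sqrt(3)/48, so F^(4)(pi/3) = 4! * (sqrt(3)/48) = sqrt(3)/2.

sqrt(3)/2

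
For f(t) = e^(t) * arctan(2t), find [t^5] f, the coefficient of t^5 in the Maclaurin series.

Write out both Maclaurin series and multiply, keeping only the needed powers.
f(0) = 0
f′(0) = 2
f′′(0) = 4
f′′′(0) = -10
f^(4)(0) = -56
f^(5)(0) = 618

103/20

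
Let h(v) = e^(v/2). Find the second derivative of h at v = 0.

1/4

From the series, [v^2] h = 1/8; multiply by 2! = 2 to get 1/4.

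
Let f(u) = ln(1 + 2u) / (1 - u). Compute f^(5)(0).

608

Expand each factor separately, then convolve coefficients.
The coefficient of u^5 in the expansion is 76/15, so f^(5)(0) = 5! * (76/15) = 608.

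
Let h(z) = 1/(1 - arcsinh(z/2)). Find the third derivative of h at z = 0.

Let u equal the inner series; expand the outer function in u and truncate.
The coefficient of z^3 in the expansion is 5/48, so h′′′(0) = 3! * (5/48) = 5/8.

5/8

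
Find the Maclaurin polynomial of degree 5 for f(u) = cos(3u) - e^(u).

-u^5/120 + 10*u^4/3 - u^3/6 - 5*u^2 - u

Expand each term separately and add.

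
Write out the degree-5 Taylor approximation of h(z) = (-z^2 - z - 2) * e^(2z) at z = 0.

Distribute the polynomial across the series and collect like powers.
h(0) = -2
h′(0) = -5
h′′(0) = -14
h′′′(0) = -40
h^(4)(0) = -112
h^(5)(0) = -304

-38*z^5/15 - 14*z^4/3 - 20*z^3/3 - 7*z^2 - 5*z - 2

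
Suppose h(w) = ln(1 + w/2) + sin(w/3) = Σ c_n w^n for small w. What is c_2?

Expand each term separately and add.

-1/8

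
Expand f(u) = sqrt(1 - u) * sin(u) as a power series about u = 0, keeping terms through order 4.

u^4/48 - 7*u^3/24 - u^2/2 + u

Expand each factor separately, then convolve coefficients.
f(0) = 0
f′(0) = 1
f′′(0) = -1
f′′′(0) = -7/4
f^(4)(0) = 1/2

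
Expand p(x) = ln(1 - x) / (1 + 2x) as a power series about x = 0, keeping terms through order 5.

-391*x^5/30 + 77*x^4/12 - 10*x^3/3 + 3*x^2/2 - x

Take the Cauchy product of the two expansions.
p(0) = 0
p′(0) = -1
p′′(0) = 3
p′′′(0) = -20
p^(4)(0) = 154
p^(5)(0) = -1564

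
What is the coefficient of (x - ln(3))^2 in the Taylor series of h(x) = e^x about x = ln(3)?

h(ln(3)) = 3
h′(ln(3)) = 3
h′′(ln(3)) = 3
So c_2 = h′′(ln(3))/2! = 3/2.

3/2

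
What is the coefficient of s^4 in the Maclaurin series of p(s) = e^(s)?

1/24

Apply the Taylor formula c_k = f^(k)(a)/k!.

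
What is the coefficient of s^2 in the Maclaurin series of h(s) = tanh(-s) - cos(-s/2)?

Add the two expansions coefficient-wise.
h(0) = -1
h′(0) = -1
h′′(0) = 1/4

1/8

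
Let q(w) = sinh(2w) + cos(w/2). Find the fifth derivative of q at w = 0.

Add the two expansions coefficient-wise.
The coefficient of w^5 in the expansion is 4/15, so q^(5)(0) = 5! * (4/15) = 32.

32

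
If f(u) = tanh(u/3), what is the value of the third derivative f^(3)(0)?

-2/27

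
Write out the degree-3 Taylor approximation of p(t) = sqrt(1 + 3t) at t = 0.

Compute the successive derivatives at the expansion point and divide by k!.
p(0) = 1
p′(0) = 3/2
p′′(0) = -9/4
p′′′(0) = 81/8

27*t^3/16 - 9*t^2/8 + 3*t/2 + 1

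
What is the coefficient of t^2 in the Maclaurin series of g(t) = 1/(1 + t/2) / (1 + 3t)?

Multiply the two series term by term and collect like powers.
g(0) = 1
g′(0) = -7/2
g′′(0) = 43/2

43/4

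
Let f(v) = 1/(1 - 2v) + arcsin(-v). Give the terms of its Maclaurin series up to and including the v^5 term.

Combine the two series term by term.
f(0) = 1
f′(0) = 1
f′′(0) = 8
f′′′(0) = 47
f^(4)(0) = 384
f^(5)(0) = 3831

1277*v^5/40 + 16*v^4 + 47*v^3/6 + 4*v^2 + v + 1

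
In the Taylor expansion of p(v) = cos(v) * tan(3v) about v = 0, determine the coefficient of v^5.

Take the Cauchy product of the two expansions.
p(0) = 0
p′(0) = 3
p′′(0) = 0
p′′′(0) = 45
p^(4)(0) = 0
p^(5)(0) = 3363

1121/40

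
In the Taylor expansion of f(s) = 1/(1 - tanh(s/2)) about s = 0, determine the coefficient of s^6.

1/1440

Compose series: expand the inner function first, then feed it into the outer expansion.
f(0) = 1
f′(0) = 1/2
f′′(0) = 1/2
f′′′(0) = 1/2
f^(4)(0) = 1/2
f^(5)(0) = 1/2
f^(6)(0) = 1/2
So c_6 = f^(6)(0)/6! = 1/1440.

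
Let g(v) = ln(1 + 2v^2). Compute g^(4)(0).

From the series, [v^4] g = -2; multiply by 4! = 24 to get -48.

-48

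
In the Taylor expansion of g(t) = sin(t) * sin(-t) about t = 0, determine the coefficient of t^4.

Take the Cauchy product of the two expansions.
g(0) = 0
g′(0) = 0
g′′(0) = -2
g′′′(0) = 0
g^(4)(0) = 8

1/3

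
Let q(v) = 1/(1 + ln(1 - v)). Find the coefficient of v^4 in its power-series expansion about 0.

11/3

Substitute the inner expansion into the outer series and collect powers.
q(0) = 1
q′(0) = 1
q′′(0) = 3
q′′′(0) = 14
q^(4)(0) = 88
So c_4 = q^(4)(0)/4! = 11/3.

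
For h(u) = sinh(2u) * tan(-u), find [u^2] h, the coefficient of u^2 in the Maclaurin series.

-2

Multiply the two series term by term and collect like powers.
h(0) = 0
h′(0) = 0
h′′(0) = -4
So c_2 = h′′(0)/2! = -2.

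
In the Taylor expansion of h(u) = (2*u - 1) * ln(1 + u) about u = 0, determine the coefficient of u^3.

-4/3

Distribute the polynomial across the series and collect like powers.
h(0) = 0
h′(0) = -1
h′′(0) = 5
h′′′(0) = -8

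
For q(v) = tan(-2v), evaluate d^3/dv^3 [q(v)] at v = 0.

-16

Differentiate repeatedly and evaluate at the center.
From the series, [v^3] q = -8/3; multiply by 3! = 6 to get -16.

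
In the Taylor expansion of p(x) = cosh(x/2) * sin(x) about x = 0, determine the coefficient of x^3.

Multiply the two series term by term and collect like powers.
p(0) = 0
p′(0) = 1
p′′(0) = 0
p′′′(0) = -1/4
So c_3 = p′′′(0)/3! = -1/24.

-1/24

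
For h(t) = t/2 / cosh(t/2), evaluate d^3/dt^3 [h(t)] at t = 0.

Invert the denominator's series and multiply.
From the series, [t^3] h = -1/16; multiply by 3! = 6 to get -3/8.

-3/8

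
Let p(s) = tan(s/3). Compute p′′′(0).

2/27

Differentiate repeatedly and evaluate at the center.
The coefficient of s^3 in the expansion is 1/81, so p′′′(0) = 3! * (1/81) = 2/27.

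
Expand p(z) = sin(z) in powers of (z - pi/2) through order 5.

Compute the successive derivatives at the expansion point and divide by k!.

(z - pi/2)^4/24 - (z - pi/2)^2/2 + 1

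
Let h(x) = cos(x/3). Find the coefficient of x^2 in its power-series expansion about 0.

-1/18

h(0) = 1
h′(0) = 0
h′′(0) = -1/9
Dividing each by k! gives the coefficients c_0, ..., c_2.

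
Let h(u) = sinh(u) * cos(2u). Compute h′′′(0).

-11

Write out both Maclaurin series and multiply, keeping only the needed powers.
The coefficient of u^3 in the expansion is -11/6, so h′′′(0) = 3! * (-11/6) = -11.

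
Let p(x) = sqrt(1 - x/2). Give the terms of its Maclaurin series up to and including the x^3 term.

p(0) = 1
p′(0) = -1/4
p′′(0) = -1/16
p′′′(0) = -3/64

-x^3/128 - x^2/32 - x/4 + 1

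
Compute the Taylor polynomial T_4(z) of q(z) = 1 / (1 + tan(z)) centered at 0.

5*z^4/3 - 4*z^3/3 + z^2 - z + 1

Use the geometric series for the reciprocal, then substitute.
q(0) = 1
q′(0) = -1
q′′(0) = 2
q′′′(0) = -8
q^(4)(0) = 40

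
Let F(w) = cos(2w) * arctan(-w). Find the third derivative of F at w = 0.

Multiply the two series term by term and collect like powers.
From the series, [w^3] F = 7/3; multiply by 3! = 6 to get 14.

14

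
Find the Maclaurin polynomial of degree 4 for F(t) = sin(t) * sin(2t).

-5*t^4/3 + 2*t^2

Expand each factor separately, then convolve coefficients.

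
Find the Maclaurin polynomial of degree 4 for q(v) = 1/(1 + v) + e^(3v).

35*v^4/8 + 7*v^3/2 + 11*v^2/2 + 2*v + 2

Add the two expansions coefficient-wise.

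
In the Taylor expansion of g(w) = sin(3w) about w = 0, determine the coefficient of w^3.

-9/2

c_3 = g′′′(0)/3! = -9/2.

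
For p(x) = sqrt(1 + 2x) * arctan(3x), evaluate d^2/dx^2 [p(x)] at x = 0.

6

Take the Cauchy product of the two expansions.
The coefficient of x^2 in the expansion is 3, so p′′(0) = 2! * (3) = 6.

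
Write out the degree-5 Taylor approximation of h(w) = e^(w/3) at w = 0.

w^5/29160 + w^4/1944 + w^3/162 + w^2/18 + w/3 + 1

Apply the Taylor formula c_k = f^(k)(a)/k!.
h(0) = 1
h′(0) = 1/3
h′′(0) = 1/9
h′′′(0) = 1/27
h^(4)(0) = 1/81
h^(5)(0) = 1/243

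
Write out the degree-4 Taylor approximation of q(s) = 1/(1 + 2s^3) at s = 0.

1 - 2*s^3

q(0) = 1
q′(0) = 0
q′′(0) = 0
q′′′(0) = -12
q^(4)(0) = 0
Dividing each by k! gives the coefficients c_0, ..., c_4.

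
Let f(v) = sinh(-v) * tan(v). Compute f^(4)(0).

Take the Cauchy product of the two expansions.
From the series, [v^4] f = -1/2; multiply by 4! = 24 to get -12.

-12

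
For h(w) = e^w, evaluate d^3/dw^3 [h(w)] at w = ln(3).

The coefficient of (w - ln(3))^3 in the expansion is 1/2, so h′′′(ln(3)) = 3! * (1/2) = 3.

3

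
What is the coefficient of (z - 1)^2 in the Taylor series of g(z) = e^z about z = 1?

e/2

Apply the Taylor formula c_k = f^(k)(a)/k!.
g(1) = e
g′(1) = e
g′′(1) = e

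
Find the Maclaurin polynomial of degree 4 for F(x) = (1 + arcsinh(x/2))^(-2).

Let u equal the inner series; expand the outer function in u and truncate.
F(0) = 1
F′(0) = -1
F′′(0) = 3/2
F′′′(0) = -11/4
F^(4)(0) = 6

x^4/4 - 11*x^3/24 + 3*x^2/4 - x + 1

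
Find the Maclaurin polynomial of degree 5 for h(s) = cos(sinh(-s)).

Let u equal the inner series; expand the outer function in u and truncate.
h(0) = 1
h′(0) = 0
h′′(0) = -1
h′′′(0) = 0
h^(4)(0) = -3
h^(5)(0) = 0

-s^4/8 - s^2/2 + 1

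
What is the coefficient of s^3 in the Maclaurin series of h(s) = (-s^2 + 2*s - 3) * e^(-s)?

5/2

Distribute the polynomial across the series and collect like powers.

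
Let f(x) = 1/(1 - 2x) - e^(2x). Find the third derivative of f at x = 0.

Expand each term separately and add.
From the series, [x^3] f = 20/3; multiply by 3! = 6 to get 40.

40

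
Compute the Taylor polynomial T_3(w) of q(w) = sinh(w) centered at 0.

q(0) = 0
q′(0) = 1
q′′(0) = 0
q′′′(0) = 1
Dividing each by k! gives the coefficients c_0, ..., c_3.

w^3/6 + w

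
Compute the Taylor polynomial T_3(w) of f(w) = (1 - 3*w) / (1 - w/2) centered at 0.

Shift and add copies of the series according to the polynomial's terms.
f(0) = 1
f′(0) = -5/2
f′′(0) = -5/2
f′′′(0) = -15/4
The Taylor polynomial is Σ f^(k)(0)/k! · w^k.

-5*w^3/8 - 5*w^2/4 - 5*w/2 + 1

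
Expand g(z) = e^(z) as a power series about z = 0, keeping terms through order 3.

[z^0] = 1;  [z^1] = 1;  [z^2] = 1/2;  [z^3] = 1/6.

z^3/6 + z^2/2 + z + 1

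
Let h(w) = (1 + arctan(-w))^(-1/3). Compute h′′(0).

Plug the Maclaurin series of the inner function into that of the outer and collect terms.
From the series, [w^2] h = 2/9; multiply by 2! = 2 to get 4/9.

4/9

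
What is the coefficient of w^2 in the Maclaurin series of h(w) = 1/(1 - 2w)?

4

Differentiate repeatedly and evaluate at the center.
h(0) = 1
h′(0) = 2
h′′(0) = 8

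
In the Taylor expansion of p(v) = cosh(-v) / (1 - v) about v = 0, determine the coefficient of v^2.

3/2

Expand each factor separately, then convolve coefficients.
p(0) = 1
p′(0) = 1
p′′(0) = 3
Dividing each by k! gives the coefficients c_0, ..., c_2.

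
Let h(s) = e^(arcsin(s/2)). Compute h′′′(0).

1/4

Plug the Maclaurin series of the inner function into that of the outer and collect terms.
From the series, [s^3] h = 1/24; multiply by 3! = 6 to get 1/4.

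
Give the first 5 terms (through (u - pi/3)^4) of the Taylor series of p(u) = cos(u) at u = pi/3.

p(pi/3) = 1/2
p′(pi/3) = -sqrt(3)/2
p′′(pi/3) = -1/2
p′′′(pi/3) = sqrt(3)/2
p^(4)(pi/3) = 1/2

(u - pi/3)^4/48 + sqrt(3)*(u - pi/3)^3/12 - (u - pi/3)^2/4 - sqrt(3)*(u - pi/3)/2 + 1/2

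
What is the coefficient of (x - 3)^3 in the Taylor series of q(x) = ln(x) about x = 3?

1/81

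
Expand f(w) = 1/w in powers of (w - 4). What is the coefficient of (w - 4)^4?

1/1024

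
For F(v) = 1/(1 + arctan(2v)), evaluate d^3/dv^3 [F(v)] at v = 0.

Plug the Maclaurin series of the inner function into that of the outer and collect terms.
The coefficient of v^3 in the expansion is -16/3, so F′′′(0) = 3! * (-16/3) = -32.

-32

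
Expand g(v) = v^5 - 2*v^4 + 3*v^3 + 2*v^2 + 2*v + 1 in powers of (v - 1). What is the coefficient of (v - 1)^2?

Differentiate repeatedly and evaluate at the center.
g(1) = 7
g′(1) = 12
g′′(1) = 18
Dividing each by k! gives the coefficients c_0, ..., c_2.

9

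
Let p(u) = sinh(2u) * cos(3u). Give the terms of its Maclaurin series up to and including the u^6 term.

61*u^5/60 - 23*u^3/3 + 2*u

Expand each factor separately, then convolve coefficients.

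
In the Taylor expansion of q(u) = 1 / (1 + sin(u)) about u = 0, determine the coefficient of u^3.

-5/6

Use the geometric series for the reciprocal, then substitute.
q(0) = 1
q′(0) = -1
q′′(0) = 2
q′′′(0) = -5
So c_3 = q′′′(0)/3! = -5/6.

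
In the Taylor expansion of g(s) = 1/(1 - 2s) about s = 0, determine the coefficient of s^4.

16

g(0) = 1
g′(0) = 2
g′′(0) = 8
g′′′(0) = 48
g^(4)(0) = 384
So c_4 = g^(4)(0)/4! = 16.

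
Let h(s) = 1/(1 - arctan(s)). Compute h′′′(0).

Plug the Maclaurin series of the inner function into that of the outer and collect terms.
From the series, [s^3] h = 2/3; multiply by 3! = 6 to get 4.

4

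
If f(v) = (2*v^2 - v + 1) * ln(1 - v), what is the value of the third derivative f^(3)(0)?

-11

Shift and add copies of the series according to the polynomial's terms.
The coefficient of v^3 in the expansion is -11/6, so f′′′(0) = 3! * (-11/6) = -11.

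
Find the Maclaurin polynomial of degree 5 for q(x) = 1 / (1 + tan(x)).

-32*x^5/15 + 5*x^4/3 - 4*x^3/3 + x^2 - x + 1

Use the geometric series for the reciprocal, then substitute.
q(0) = 1
q′(0) = -1
q′′(0) = 2
q′′′(0) = -8
q^(4)(0) = 40
q^(5)(0) = -256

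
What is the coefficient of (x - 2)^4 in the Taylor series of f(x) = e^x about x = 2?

e^(2)/24

f(2) = e^(2)
f′(2) = e^(2)
f′′(2) = e^(2)
f′′′(2) = e^(2)
f^(4)(2) = e^(2)
Then c_k = f^(k)(2)/k! gives each Taylor coefficient.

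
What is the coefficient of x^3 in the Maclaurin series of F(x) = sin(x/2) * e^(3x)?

Take the Cauchy product of the two expansions.
So c_3 = F′′′(0)/3! = 107/48.

107/48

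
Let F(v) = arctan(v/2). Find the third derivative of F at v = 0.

-1/4

The coefficient of v^3 in the expansion is -1/24, so F′′′(0) = 3! * (-1/24) = -1/4.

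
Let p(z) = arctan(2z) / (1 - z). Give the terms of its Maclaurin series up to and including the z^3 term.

Multiply the numerator's expansion by the denominator's geometric series.
p(0) = 0
p′(0) = 2
p′′(0) = 4
p′′′(0) = -4

-2*z^3/3 + 2*z^2 + 2*z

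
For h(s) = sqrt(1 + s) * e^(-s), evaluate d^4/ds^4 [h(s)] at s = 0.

-79/16

Multiply the two series term by term and collect like powers.
The coefficient of s^4 in the expansion is -79/384, so h^(4)(0) = 4! * (-79/384) = -79/16.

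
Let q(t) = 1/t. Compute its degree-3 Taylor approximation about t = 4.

-(t - 4)^3/256 + (t - 4)^2/64 - (t - 4)/16 + 1/4

[(t - 4)^0] = 1/4;  [(t - 4)^1] = -1/16;  [(t - 4)^2] = 1/64;  [(t - 4)^3] = -1/256.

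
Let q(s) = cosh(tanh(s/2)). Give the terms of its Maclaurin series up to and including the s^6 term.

Substitute the inner expansion into the outer series and collect powers.
[s^0] = 1;  [s^1] = 0;  [s^2] = 1/8;  [s^3] = 0;  [s^4] = -7/384;  [s^5] = 0;  [s^6] = 97/46080.

97*s^6/46080 - 7*s^4/384 + s^2/8 + 1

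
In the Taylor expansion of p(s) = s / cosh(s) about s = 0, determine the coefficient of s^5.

5/24

Invert the denominator's series and multiply.
p(0) = 0
p′(0) = 1
p′′(0) = 0
p′′′(0) = -3
p^(4)(0) = 0
p^(5)(0) = 25
So c_5 = p^(5)(0)/5! = 5/24.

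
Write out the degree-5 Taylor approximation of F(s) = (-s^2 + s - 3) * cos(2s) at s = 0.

Multiply each power in the prefactor through the base expansion.
F(0) = -3
F′(0) = 1
F′′(0) = 10
F′′′(0) = -12
F^(4)(0) = 0
F^(5)(0) = 80
Dividing each by k! gives the coefficients c_0, ..., c_5.

2*s^5/3 - 2*s^3 + 5*s^2 + s - 3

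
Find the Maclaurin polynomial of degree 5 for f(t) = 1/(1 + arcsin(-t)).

63*t^5/40 + 4*t^4/3 + 7*t^3/6 + t^2 + t + 1

Compose series: expand the inner function first, then feed it into the outer expansion.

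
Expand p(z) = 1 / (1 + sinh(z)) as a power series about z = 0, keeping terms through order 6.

Expand as Σ (-1)^k u^k with u equal to the inner function's series.
[z^0] = 1;  [z^1] = -1;  [z^2] = 1;  [z^3] = -7/6;  [z^4] = 4/3;  [z^5] = -181/120;  [z^6] = 77/45.

77*z^6/45 - 181*z^5/120 + 4*z^4/3 - 7*z^3/6 + z^2 - z + 1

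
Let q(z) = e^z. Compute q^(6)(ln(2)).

2

The coefficient of (z - ln(2))^6 in the expansion is 1/360, so q^(6)(ln(2)) = 6! * (1/360) = 2.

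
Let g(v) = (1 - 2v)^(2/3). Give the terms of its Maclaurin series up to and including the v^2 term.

Use the known series and substitute for the argument.

-4*v^2/9 - 4*v/3 + 1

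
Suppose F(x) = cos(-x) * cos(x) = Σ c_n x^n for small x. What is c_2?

-1

Multiply the two series term by term and collect like powers.
F(0) = 1
F′(0) = 0
F′′(0) = -2
So c_2 = F′′(0)/2! = -1.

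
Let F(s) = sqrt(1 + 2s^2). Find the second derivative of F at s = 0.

From the series, [s^2] F = 1; multiply by 2! = 2 to get 2.

2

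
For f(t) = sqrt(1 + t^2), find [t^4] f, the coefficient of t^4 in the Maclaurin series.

-1/8

Use the known series and substitute for the argument.
f(0) = 1
f′(0) = 0
f′′(0) = 1
f′′′(0) = 0
f^(4)(0) = -3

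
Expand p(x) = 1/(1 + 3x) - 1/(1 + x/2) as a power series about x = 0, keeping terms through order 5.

Expand each term separately and add.
p(0) = 0
p′(0) = -5/2
p′′(0) = 35/2
p′′′(0) = -645/4
p^(4)(0) = 3885/2
p^(5)(0) = -116625/4
Dividing each by k! gives the coefficients c_0, ..., c_5.

-7775*x^5/32 + 1295*x^4/16 - 215*x^3/8 + 35*x^2/4 - 5*x/2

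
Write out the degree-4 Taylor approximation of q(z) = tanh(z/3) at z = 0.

-z^3/81 + z/3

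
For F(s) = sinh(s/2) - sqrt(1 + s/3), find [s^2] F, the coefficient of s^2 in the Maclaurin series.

Expand each term separately and add.
[s^0] = -1;  [s^1] = 1/3;  [s^2] = 1/72.

1/72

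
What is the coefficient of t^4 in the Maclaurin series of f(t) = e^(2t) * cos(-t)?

Take the Cauchy product of the two expansions.
So c_4 = f^(4)(0)/4! = -7/24.

-7/24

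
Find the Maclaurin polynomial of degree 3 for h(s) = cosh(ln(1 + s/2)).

-s^3/16 + s^2/8 + 1

Plug the Maclaurin series of the inner function into that of the outer and collect terms.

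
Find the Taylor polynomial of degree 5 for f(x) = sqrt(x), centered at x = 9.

7*(x - 9)^5/5038848 - 5*(x - 9)^4/279936 + (x - 9)^3/3888 - (x - 9)^2/216 + (x - 9)/6 + 3

[(x - 9)^0] = 3;  [(x - 9)^1] = 1/6;  [(x - 9)^2] = -1/216;  [(x - 9)^3] = 1/3888;  [(x - 9)^4] = -5/279936;  [(x - 9)^5] = 7/5038848.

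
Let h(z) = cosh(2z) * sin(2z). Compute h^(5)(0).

-128

Write out both Maclaurin series and multiply, keeping only the needed powers.
The coefficient of z^5 in the expansion is -16/15, so h^(5)(0) = 5! * (-16/15) = -128.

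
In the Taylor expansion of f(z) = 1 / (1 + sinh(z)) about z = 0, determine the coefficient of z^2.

Expand as Σ (-1)^k u^k with u equal to the inner function's series.

1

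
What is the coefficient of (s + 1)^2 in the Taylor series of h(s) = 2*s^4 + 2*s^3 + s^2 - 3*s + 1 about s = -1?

Differentiate repeatedly and evaluate at the center.
h(-1) = 5
h′(-1) = -7
h′′(-1) = 14

7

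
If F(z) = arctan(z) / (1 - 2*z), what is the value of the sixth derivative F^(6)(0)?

21408

Multiply the numerator's expansion by the denominator's geometric series.
From the series, [z^6] F = 446/15; multiply by 6! = 720 to get 21408.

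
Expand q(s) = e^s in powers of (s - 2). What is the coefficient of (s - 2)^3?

q(2) = e^(2)
q′(2) = e^(2)
q′′(2) = e^(2)
q′′′(2) = e^(2)
So c_3 = q′′′(2)/3! = e^(2)/6.

e^(2)/6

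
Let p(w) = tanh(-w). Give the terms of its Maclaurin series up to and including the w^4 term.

p(0) = 0
p′(0) = -1
p′′(0) = 0
p′′′(0) = 2
p^(4)(0) = 0

w^3/3 - w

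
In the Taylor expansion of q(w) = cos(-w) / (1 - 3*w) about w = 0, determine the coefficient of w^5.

Use 1/(1 - r) = Σ r^k on the denominator, then take the Cauchy product.
q(0) = 1
q′(0) = 3
q′′(0) = 17
q′′′(0) = 153
q^(4)(0) = 1837
q^(5)(0) = 27555
So c_5 = q^(5)(0)/5! = 1837/8.

1837/8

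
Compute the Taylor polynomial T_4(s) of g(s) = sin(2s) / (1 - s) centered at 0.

Expand 1/(denominator) as a geometric series and multiply by the numerator's series.
g(0) = 0
g′(0) = 2
g′′(0) = 4
g′′′(0) = 4
g^(4)(0) = 16

2*s^4/3 + 2*s^3/3 + 2*s^2 + 2*s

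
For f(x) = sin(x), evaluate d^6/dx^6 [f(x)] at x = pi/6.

-1/2

Use the known series and substitute for the argument.
From the series, [(x - pi/6)^6] f = -1/1440; multiply by 6! = 720 to get -1/2.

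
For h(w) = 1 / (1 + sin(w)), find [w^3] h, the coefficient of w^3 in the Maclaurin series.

-5/6

Expand as Σ (-1)^k u^k with u equal to the inner function's series.
h(0) = 1
h′(0) = -1
h′′(0) = 2
h′′′(0) = -5
So c_3 = h′′′(0)/3! = -5/6.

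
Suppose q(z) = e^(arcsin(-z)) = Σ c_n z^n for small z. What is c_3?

-1/3

Let u equal the inner series; expand the outer function in u and truncate.
[z^0] = 1;  [z^1] = -1;  [z^2] = 1/2;  [z^3] = -1/3.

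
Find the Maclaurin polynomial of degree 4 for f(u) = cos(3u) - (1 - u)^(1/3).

6641*u^4/1944 + 5*u^3/81 - 79*u^2/18 + u/3

Add the two expansions coefficient-wise.
f(0) = 0
f′(0) = 1/3
f′′(0) = -79/9
f′′′(0) = 10/27
f^(4)(0) = 49*2^(7/39)*3^(7/8)*5^(175/312)*7^(17/104)/6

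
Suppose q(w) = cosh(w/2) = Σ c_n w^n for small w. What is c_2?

q(0) = 1
q′(0) = 0
q′′(0) = 1/4
Then c_k = q^(k)(0)/k! gives each Taylor coefficient.

1/8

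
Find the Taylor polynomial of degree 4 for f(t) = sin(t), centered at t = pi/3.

f(pi/3) = sqrt(3)/2
f′(pi/3) = 1/2
f′′(pi/3) = -sqrt(3)/2
f′′′(pi/3) = -1/2
f^(4)(pi/3) = sqrt(3)/2
Then c_k = f^(k)(pi/3)/k! gives each Taylor coefficient.

sqrt(3)*(t - pi/3)^4/48 - (t - pi/3)^3/12 - sqrt(3)*(t - pi/3)^2/4 + (t - pi/3)/2 + sqrt(3)/2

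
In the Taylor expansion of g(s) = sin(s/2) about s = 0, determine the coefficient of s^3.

-1/48

[s^0] = 0;  [s^1] = 1/2;  [s^2] = 0;  [s^3] = -1/48.
So c_3 = g′′′(0)/3! = -1/48.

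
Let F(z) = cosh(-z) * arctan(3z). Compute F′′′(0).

-45

Take the Cauchy product of the two expansions.
From the series, [z^3] F = -15/2; multiply by 3! = 6 to get -45.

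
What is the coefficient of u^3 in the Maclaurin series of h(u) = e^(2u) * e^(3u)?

125/6

Multiply the two series term by term and collect like powers.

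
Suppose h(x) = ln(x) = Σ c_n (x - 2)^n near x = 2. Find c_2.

-1/8

h(2) = ln(2)
h′(2) = 1/2
h′′(2) = -1/4
Dividing each by k! gives the coefficients c_0, ..., c_2.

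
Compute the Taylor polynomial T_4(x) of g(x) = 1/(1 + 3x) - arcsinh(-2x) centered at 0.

Expand each term separately and add.
[x^0] = 1;  [x^1] = -1;  [x^2] = 9;  [x^3] = -85/3;  [x^4] = 81.

81*x^4 - 85*x^3/3 + 9*x^2 - x + 1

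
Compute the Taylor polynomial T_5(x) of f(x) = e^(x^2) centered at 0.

x^4/2 + x^2 + 1

f(0) = 1
f′(0) = 0
f′′(0) = 2
f′′′(0) = 0
f^(4)(0) = 12
f^(5)(0) = 0
Dividing each by k! gives the coefficients c_0, ..., c_5.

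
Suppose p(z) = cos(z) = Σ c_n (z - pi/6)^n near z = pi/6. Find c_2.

Use the known series and substitute for the argument.
[(z - pi/6)^0] = sqrt(3)/2;  [(z - pi/6)^1] = -1/2;  [(z - pi/6)^2] = -sqrt(3)/4.

-sqrt(3)/4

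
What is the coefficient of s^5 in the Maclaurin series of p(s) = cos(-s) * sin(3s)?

22/5

Multiply the two series term by term and collect like powers.
p(0) = 0
p′(0) = 3
p′′(0) = 0
p′′′(0) = -36
p^(4)(0) = 0
p^(5)(0) = 528
The Taylor polynomial is Σ p^(k)(0)/k! · s^k.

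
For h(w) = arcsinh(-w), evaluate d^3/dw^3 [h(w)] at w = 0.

From the series, [w^3] h = 1/6; multiply by 3! = 6 to get 1.

1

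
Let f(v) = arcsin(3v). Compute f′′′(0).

27

Compute the successive derivatives at the expansion point and divide by k!.
The coefficient of v^3 in the expansion is 9/2, so f′′′(0) = 3! * (9/2) = 27.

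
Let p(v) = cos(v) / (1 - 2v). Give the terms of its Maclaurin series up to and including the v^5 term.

Write out both Maclaurin series and multiply, keeping only the needed powers.
[v^0] = 1;  [v^1] = 2;  [v^2] = 7/2;  [v^3] = 7;  [v^4] = 337/24;  [v^5] = 337/12.

337*v^5/12 + 337*v^4/24 + 7*v^3 + 7*v^2/2 + 2*v + 1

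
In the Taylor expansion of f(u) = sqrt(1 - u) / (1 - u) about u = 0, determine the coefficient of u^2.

Take the Cauchy product of the two expansions.
f(0) = 1
f′(0) = 1/2
f′′(0) = 3/4

3/8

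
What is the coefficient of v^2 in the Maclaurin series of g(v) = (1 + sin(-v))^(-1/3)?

2/9

Substitute the inner expansion into the outer series and collect powers.
g(0) = 1
g′(0) = 1/3
g′′(0) = 4/9
The Taylor polynomial is Σ g^(k)(0)/k! · v^k.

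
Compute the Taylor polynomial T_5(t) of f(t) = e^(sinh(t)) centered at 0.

t^5/10 + 5*t^4/24 + t^3/3 + t^2/2 + t + 1

Let u equal the inner series; expand the outer function in u and truncate.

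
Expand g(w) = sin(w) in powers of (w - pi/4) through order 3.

g(pi/4) = sqrt(2)/2
g′(pi/4) = sqrt(2)/2
g′′(pi/4) = -sqrt(2)/2
g′′′(pi/4) = -sqrt(2)/2
Then c_k = g^(k)(pi/4)/k! gives each Taylor coefficient.

-sqrt(2)*(w - pi/4)^3/12 - sqrt(2)*(w - pi/4)^2/4 + sqrt(2)*(w - pi/4)/2 + sqrt(2)/2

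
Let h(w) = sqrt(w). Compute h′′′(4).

3/256

From the series, [(w - 4)^3] h = 1/512; multiply by 3! = 6 to get 3/256.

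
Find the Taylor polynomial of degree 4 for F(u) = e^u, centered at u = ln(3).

F(ln(3)) = 3
F′(ln(3)) = 3
F′′(ln(3)) = 3
F′′′(ln(3)) = 3
F^(4)(ln(3)) = 3

(u - ln(3))^4/8 + (u - ln(3))^3/2 + 3*(u - ln(3))^2/2 + 3*(u - ln(3)) + 3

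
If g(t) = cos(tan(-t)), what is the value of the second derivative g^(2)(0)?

Compose series: expand the inner function first, then feed it into the outer expansion.
The coefficient of t^2 in the expansion is -1/2, so g′′(0) = 2! * (-1/2) = -1.

-1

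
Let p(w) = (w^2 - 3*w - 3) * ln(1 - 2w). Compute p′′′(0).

Distribute the polynomial across the series and collect like powers.
The coefficient of w^3 in the expansion is 12, so p′′′(0) = 3! * (12) = 72.

72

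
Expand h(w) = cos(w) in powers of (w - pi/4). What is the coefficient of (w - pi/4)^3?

sqrt(2)/12

Compute the successive derivatives at the expansion point and divide by k!.
[(w - pi/4)^0] = sqrt(2)/2;  [(w - pi/4)^1] = -sqrt(2)/2;  [(w - pi/4)^2] = -sqrt(2)/4;  [(w - pi/4)^3] = sqrt(2)/12.
So c_3 = h′′′(pi/4)/3! = sqrt(2)/12.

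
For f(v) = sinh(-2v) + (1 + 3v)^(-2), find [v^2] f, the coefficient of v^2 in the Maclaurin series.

Combine the two series term by term.
f(0) = 1
f′(0) = -8
f′′(0) = 54
So c_2 = f′′(0)/2! = 27.

27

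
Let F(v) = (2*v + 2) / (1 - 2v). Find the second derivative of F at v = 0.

24

Multiply each power in the prefactor through the base expansion.
The coefficient of v^2 in the expansion is 12, so F′′(0) = 2! * (12) = 24.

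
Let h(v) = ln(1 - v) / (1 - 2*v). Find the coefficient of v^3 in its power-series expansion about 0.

-16/3

Multiply the numerator's expansion by the denominator's geometric series.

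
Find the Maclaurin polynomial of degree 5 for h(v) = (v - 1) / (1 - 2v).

-16*v^5 - 8*v^4 - 4*v^3 - 2*v^2 - v - 1

Shift and add copies of the series according to the polynomial's terms.
[v^0] = -1;  [v^1] = -1;  [v^2] = -2;  [v^3] = -4;  [v^4] = -8;  [v^5] = -16.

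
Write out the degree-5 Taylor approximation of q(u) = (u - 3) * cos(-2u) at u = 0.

Shift and add copies of the series according to the polynomial's terms.

2*u^5/3 - 2*u^4 - 2*u^3 + 6*u^2 + u - 3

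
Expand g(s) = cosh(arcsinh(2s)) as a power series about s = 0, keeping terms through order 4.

-2*s^4 + 2*s^2 + 1

Plug the Maclaurin series of the inner function into that of the outer and collect terms.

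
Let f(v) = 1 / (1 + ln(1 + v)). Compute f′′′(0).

-14

Use the geometric series for the reciprocal, then substitute.
The coefficient of v^3 in the expansion is -7/3, so f′′′(0) = 3! * (-7/3) = -14.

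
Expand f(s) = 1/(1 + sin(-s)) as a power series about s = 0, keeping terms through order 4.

Let u equal the inner series; expand the outer function in u and truncate.
[s^0] = 1;  [s^1] = 1;  [s^2] = 1;  [s^3] = 5/6;  [s^4] = 2/3.

2*s^4/3 + 5*s^3/6 + s^2 + s + 1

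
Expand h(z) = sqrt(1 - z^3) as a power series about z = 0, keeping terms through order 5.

1 - z^3/2

Apply the Taylor formula c_k = f^(k)(a)/k!.
h(0) = 1
h′(0) = 0
h′′(0) = 0
h′′′(0) = -3
h^(4)(0) = 0
h^(5)(0) = 0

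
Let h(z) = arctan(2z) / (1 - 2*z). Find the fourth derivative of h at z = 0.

Expand 1/(denominator) as a geometric series and multiply by the numerator's series.
The coefficient of z^4 in the expansion is 32/3, so h^(4)(0) = 4! * (32/3) = 256.

256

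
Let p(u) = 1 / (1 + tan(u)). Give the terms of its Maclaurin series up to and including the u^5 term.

Write 1/(1+u) = 1 - u + u^2 - u^3 + ... and substitute the series for u.
p(0) = 1
p′(0) = -1
p′′(0) = 2
p′′′(0) = -8
p^(4)(0) = 40
p^(5)(0) = -256

-32*u^5/15 + 5*u^4/3 - 4*u^3/3 + u^2 - u + 1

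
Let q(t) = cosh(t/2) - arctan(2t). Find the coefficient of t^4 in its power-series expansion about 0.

1/384

Add the two expansions coefficient-wise.
[t^0] = 1;  [t^1] = -2;  [t^2] = 1/8;  [t^3] = 8/3;  [t^4] = 1/384.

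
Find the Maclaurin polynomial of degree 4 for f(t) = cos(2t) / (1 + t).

Take the Cauchy product of the two expansions.
f(0) = 1
f′(0) = -1
f′′(0) = -2
f′′′(0) = 6
f^(4)(0) = -8

-t^4/3 + t^3 - t^2 - t + 1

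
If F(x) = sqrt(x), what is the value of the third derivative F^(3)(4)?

3/256

The coefficient of (x - 4)^3 in the expansion is 1/512, so F′′′(4) = 3! * (1/512) = 3/256.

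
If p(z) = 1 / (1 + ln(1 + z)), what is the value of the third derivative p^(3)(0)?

-14

Write 1/(1+u) = 1 - u + u^2 - u^3 + ... and substitute the series for u.
The coefficient of z^3 in the expansion is -7/3, so p′′′(0) = 3! * (-7/3) = -14.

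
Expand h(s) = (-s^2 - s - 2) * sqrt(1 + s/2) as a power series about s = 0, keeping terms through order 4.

29*s^4/1024 - 15*s^3/64 - 19*s^2/16 - 3*s/2 - 2

Multiply each power in the prefactor through the base expansion.
h(0) = -2
h′(0) = -3/2
h′′(0) = -19/8
h′′′(0) = -45/32
h^(4)(0) = 87/128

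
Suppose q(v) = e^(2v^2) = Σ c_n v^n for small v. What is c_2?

2

[v^0] = 1;  [v^1] = 0;  [v^2] = 2.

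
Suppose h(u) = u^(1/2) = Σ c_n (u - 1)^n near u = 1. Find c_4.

h(1) = 1
h′(1) = 1/2
h′′(1) = -1/4
h′′′(1) = 3/8
h^(4)(1) = -15/16
So c_4 = h^(4)(1)/4! = -5/128.

-5/128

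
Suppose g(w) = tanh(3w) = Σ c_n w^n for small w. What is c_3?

Differentiate repeatedly and evaluate at the center.
g(0) = 0
g′(0) = 3
g′′(0) = 0
g′′′(0) = -54
So c_3 = g′′′(0)/3! = -9.

-9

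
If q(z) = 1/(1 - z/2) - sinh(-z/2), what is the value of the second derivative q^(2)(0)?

Add the two expansions coefficient-wise.
The coefficient of z^2 in the expansion is 1/4, so q′′(0) = 2! * (1/4) = 1/2.

1/2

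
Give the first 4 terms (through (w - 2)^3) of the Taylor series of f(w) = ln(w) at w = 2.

f(2) = ln(2)
f′(2) = 1/2
f′′(2) = -1/4
f′′′(2) = 1/4
Then c_k = f^(k)(2)/k! gives each Taylor coefficient.

(w - 2)^3/24 - (w - 2)^2/8 + (w - 2)/2 + ln(2)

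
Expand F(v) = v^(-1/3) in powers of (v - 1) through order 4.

35*(v - 1)^4/243 - 14*(v - 1)^3/81 + 2*(v - 1)^2/9 - (v - 1)/3 + 1

Apply the Taylor formula c_k = f^(k)(a)/k!.
F(1) = 1
F′(1) = -1/3
F′′(1) = 4/9
F′′′(1) = -28/27
F^(4)(1) = 280/81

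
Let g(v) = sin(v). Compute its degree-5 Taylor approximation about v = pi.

-(v - pi)^5/120 + (v - pi)^3/6 - (v - pi)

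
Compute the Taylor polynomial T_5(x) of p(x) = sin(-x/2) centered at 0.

-x^5/3840 + x^3/48 - x/2

p(0) = 0
p′(0) = -1/2
p′′(0) = 0
p′′′(0) = 1/8
p^(4)(0) = 0
p^(5)(0) = -1/32
Then c_k = p^(k)(0)/k! gives each Taylor coefficient.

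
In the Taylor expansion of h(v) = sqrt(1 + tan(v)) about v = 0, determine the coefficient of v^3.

Let u equal the inner series; expand the outer function in u and truncate.
h(0) = 1
h′(0) = 1/2
h′′(0) = -1/4
h′′′(0) = 11/8

11/48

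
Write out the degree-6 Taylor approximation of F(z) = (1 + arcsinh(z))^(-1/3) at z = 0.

Substitute the inner expansion into the outer series and collect powers.

1786*z^6/32805 - 1849*z^5/29160 + 17*z^4/243 - 19*z^3/162 + 2*z^2/9 - z/3 + 1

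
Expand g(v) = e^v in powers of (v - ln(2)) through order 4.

(v - ln(2))^4/12 + (v - ln(2))^3/3 + (v - ln(2))^2 + 2*(v - ln(2)) + 2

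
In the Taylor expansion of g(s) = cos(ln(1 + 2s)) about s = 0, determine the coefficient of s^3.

Substitute the inner expansion into the outer series and collect powers.
g(0) = 1
g′(0) = 0
g′′(0) = -4
g′′′(0) = 24

4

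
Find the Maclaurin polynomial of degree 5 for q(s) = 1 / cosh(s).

5*s^4/24 - s^2/2 + 1

Write the quotient as an unknown series and match coefficients against numerator = denominator · series.
q(0) = 1
q′(0) = 0
q′′(0) = -1
q′′′(0) = 0
q^(4)(0) = 5
q^(5)(0) = 0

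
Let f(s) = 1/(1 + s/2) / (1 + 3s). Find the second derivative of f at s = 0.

43/2

Take the Cauchy product of the two expansions.
From the series, [s^2] f = 43/4; multiply by 2! = 2 to get 43/2.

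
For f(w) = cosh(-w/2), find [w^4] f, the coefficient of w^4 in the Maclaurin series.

1/384

c_4 = f^(4)(0)/4! = 1/384.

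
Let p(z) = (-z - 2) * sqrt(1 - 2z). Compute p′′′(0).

9

Distribute the polynomial across the series and collect like powers.
From the series, [z^3] p = 3/2; multiply by 3! = 6 to get 9.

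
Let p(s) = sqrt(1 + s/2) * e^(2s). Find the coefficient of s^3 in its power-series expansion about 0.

Write out both Maclaurin series and multiply, keeping only the needed powers.
p(0) = 1
p′(0) = 9/4
p′′(0) = 79/16
p′′′(0) = 683/64
So c_3 = p′′′(0)/3! = 683/384.

683/384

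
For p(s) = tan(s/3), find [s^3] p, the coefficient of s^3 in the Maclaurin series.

1/81

p(0) = 0
p′(0) = 1/3
p′′(0) = 0
p′′′(0) = 2/27
Dividing each by k! gives the coefficients c_0, ..., c_3.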